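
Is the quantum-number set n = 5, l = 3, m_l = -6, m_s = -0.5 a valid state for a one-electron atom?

Invalid

The magnetic quantum number must satisfy −l ≤ m_l ≤ l. With l = 3, m_l can only be -3, -2, -1, 0, 1, 2, 3, so m_l = -6 is forbidden.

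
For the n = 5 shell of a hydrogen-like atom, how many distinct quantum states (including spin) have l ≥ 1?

48

The n = 5 shell has l = 0 through 4; check each.
Contributions: l=1 → 3; l=2 → 5; l=3 → 7; l=4 → 9.
Orbitals: 3 + 5 + 7 + 9 = 24. Each orbital carries two spin states, so 24 × 2 = 48 states.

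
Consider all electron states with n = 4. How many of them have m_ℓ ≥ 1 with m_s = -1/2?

The (ℓ, m_ℓ) pairs meeting m_ℓ ≥ 1 give: ℓ=1 → 1; ℓ=2 → 2; ℓ=3 → 3.
Orbitals: 1 + 2 + 3 = 6. With m_s fixed to a single value there is one state per orbital, giving 6 states.

6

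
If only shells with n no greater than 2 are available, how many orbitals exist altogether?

5

Total orbitals = 1² + 2² = 5.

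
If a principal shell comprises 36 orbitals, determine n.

n² = 36 ⇒ n = 6.

n = 6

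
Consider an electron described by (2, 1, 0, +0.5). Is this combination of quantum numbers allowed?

n = 2 is a positive integer. l = 1 satisfies 0 ≤ l ≤ n−1 = 1. m_l = 0 lies in the range −l … +l (here −1 … 1). m_s = +1/2 is one of ±1/2.
All four constraints are satisfied.

Yes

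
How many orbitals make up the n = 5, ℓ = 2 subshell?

5

A subshell has 2ℓ+1 orbitals; with ℓ = 2, that's 5.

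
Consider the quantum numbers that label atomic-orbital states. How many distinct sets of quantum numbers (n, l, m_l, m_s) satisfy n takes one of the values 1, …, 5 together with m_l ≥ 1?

40

Work shell by shell — for each n, count the (l, m_l) pairs that satisfy m_l ≥ 1:
n=2 → 1; n=3 → 3; n=4 → 6; n=5 → 10.
Orbitals: 1 + 3 + 6 + 10 = 20. Including both spin states (m_s = ±1/2) gives 2 × 20 = 40 states.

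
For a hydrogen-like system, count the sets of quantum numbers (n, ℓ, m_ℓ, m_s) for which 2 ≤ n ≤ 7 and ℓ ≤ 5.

Work shell by shell — for each n, count the (ℓ, m_ℓ) pairs that satisfy ℓ ≤ 5:
n=2 → 4; n=3 → 9; n=4 → 16; n=5 → 25; n=6 → 36; n=7 → 36.
Orbitals: 4 + 9 + 16 + 25 + 36 + 36 = 126. Including both spin states (m_s = ±1/2) gives 2 × 126 = 252 states.

252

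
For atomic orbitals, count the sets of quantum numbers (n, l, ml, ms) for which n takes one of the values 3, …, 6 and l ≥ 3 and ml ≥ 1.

44

Go shell by shell, enumerating (l, ml) with l ≥ 3 and ml ≥ 1:
n=4 → 3; n=5 → 7; n=6 → 12.
Orbitals: 3 + 7 + 12 = 22. Including both spin states (ms = ±1/2) gives 2 × 22 = 44 states.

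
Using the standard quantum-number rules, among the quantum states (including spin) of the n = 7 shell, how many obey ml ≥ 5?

6

The n = 7 shell has l = 0 through 6; check each.
Per l-value: l=5 → 1; l=6 → 2.
Orbitals: 1 + 2 = 3. Each orbital carries two spin states, so 3 × 2 = 6 states.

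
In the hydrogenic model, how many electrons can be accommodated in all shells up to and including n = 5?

Total orbitals = 1² + 2² + 3² + 4² + 5² = 55. Doubling for spin gives 110 electrons.

110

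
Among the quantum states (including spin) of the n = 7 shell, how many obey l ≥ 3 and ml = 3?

The (l, ml) pairs meeting l ≥ 3 and ml = 3 give: l=3 → 1; l=4 → 1; l=5 → 1; l=6 → 1.
Orbitals: 1 + 1 + 1 + 1 = 4. Each orbital carries two spin states, so 4 × 2 = 8 states.

8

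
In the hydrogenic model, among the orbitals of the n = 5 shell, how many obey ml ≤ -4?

The n = 5 shell has l = 0 through 4; check each.
The (l, ml) pairs meeting ml ≤ -4 give: l=4 → 1.
Total orbitals: 1.

1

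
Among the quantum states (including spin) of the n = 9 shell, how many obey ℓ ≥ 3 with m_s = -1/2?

Contributions: ℓ=3 → 7; ℓ=4 → 9; ℓ=5 → 11; ℓ=6 → 13; ℓ=7 → 15; ℓ=8 → 17.
Orbitals: 7 + 9 + 11 + 13 + 15 + 17 = 72. With m_s fixed to a single value there is one state per orbital, giving 72 states.

72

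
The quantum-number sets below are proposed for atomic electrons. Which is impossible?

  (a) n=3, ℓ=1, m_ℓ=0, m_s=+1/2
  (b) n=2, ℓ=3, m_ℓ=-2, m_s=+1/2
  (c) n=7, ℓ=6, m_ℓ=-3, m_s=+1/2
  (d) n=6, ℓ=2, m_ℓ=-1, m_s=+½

(b) has ℓ = 3 ≥ n = 2, violating 0 ≤ ℓ ≤ n−1.
The remaining sets (a), (c), (d) satisfy all four rules.

(b)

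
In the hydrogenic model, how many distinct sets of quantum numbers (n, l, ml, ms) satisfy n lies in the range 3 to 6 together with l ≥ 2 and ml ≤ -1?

60

Treat each shell separately and count matching orbitals:
n=3 → 2; n=4 → 5; n=5 → 9; n=6 → 14.
Orbitals: 2 + 5 + 9 + 14 = 30. Including both spin states (ms = ±1/2) gives 2 × 30 = 60 states.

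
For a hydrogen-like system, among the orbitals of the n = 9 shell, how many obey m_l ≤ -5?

10

For n = 9, l ranges over 0 … 8.
Orbitals with m_l ≤ -5, by l: l=5 → 1; l=6 → 2; l=7 → 3; l=8 → 4.
Total orbitals: 1 + 2 + 3 + 4 = 10.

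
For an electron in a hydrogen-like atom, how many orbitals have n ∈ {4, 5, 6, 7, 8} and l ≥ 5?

Go shell by shell, enumerating (l, m_l) with l ≥ 5:
n=6 → 11; n=7 → 24; n=8 → 39.
Total orbitals: 11 + 24 + 39 = 74.

74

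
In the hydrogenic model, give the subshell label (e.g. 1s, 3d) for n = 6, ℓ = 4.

6g

ℓ = 4 corresponds to the letter 'g', so the subshell is 6g.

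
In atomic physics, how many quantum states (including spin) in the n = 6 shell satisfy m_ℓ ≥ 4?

6

With n = 6 the allowed ℓ are 0, 1, …, 5.
Orbitals with m_ℓ ≥ 4, by ℓ: ℓ=4 → 1; ℓ=5 → 2.
Orbitals: 1 + 2 = 3. Each orbital carries two spin states, so 3 × 2 = 6 states.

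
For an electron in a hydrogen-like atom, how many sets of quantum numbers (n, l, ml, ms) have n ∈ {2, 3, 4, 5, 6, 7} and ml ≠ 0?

Treat each shell separately and count matching orbitals:
n=2 → 2; n=3 → 6; n=4 → 12; n=5 → 20; n=6 → 30; n=7 → 42.
Orbitals: 2 + 6 + 12 + 20 + 30 + 42 = 112. Including both spin states (ms = ±1/2) gives 2 × 112 = 224 states.

224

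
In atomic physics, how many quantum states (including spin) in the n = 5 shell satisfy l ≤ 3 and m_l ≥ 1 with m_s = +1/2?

The n = 5 shell has l = 0 through 4; check each.
Orbitals with l ≤ 3 and m_l ≥ 1, by l: l=1 → 1; l=2 → 2; l=3 → 3.
Orbitals: 1 + 2 + 3 = 6. With m_s fixed to a single value there is one state per orbital, giving 6 states.

6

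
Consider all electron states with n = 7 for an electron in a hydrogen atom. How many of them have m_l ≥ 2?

30

With n = 7 the allowed l are 0, 1, …, 6.
Orbitals with m_l ≥ 2, by l: l=2 → 1; l=3 → 2; l=4 → 3; l=5 → 4; l=6 → 5.
Orbitals: 1 + 2 + 3 + 4 + 5 = 15. Each orbital carries two spin states, so 15 × 2 = 30 states.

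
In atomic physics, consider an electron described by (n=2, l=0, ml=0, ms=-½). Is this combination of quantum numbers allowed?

n = 2 is a positive integer. l = 0 satisfies 0 ≤ l ≤ n−1 = 1. ml = 0 lies in the range −l … +l (here 0). ms = -1/2 is one of ±1/2.
All four constraints are satisfied.

Yes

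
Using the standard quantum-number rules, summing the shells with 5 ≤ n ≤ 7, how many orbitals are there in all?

110

Shell n has n² orbitals: 5²=25 + 6²=36 + 7²=49 = 110 orbitals.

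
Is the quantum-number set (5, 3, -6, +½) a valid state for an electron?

Not allowed

The magnetic quantum number must satisfy −ℓ ≤ m_ℓ ≤ ℓ. With ℓ = 3, m_ℓ can only be -3, -2, -1, 0, 1, 2, 3, so m_ℓ = -6 is forbidden.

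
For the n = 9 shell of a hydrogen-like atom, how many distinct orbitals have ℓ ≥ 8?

17

Go through ℓ = 0, …, 8 (the values permitted for n = 9).
Orbitals with ℓ ≥ 8, by ℓ: ℓ=8 → 17.
Total orbitals: 17.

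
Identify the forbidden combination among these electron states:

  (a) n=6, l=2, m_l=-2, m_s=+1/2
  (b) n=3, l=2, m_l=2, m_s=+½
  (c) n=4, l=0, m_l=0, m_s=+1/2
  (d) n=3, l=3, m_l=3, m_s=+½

(d) has l = 3 ≥ n = 3, violating 0 ≤ l ≤ n−1.
The remaining sets (a), (b), (c) satisfy all four rules.

(d)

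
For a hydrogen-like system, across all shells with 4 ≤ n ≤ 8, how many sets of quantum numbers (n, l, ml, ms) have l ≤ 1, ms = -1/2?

20

Per-shell orbital counts meeting the constraint:
n=4 → 4; n=5 → 4; n=6 → 4; n=7 → 4; n=8 → 4.
Orbitals: 4 + 4 + 4 + 4 + 4 = 20. With ms fixed to -1/2 there is one state per orbital, so 20 states.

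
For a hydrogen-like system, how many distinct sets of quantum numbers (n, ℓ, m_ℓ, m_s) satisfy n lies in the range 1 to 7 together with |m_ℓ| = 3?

For each n in the range, tally the orbitals obeying |m_ℓ| = 3:
n=4 → 2; n=5 → 4; n=6 → 6; n=7 → 8.
Orbitals: 2 + 4 + 6 + 8 = 20. Including both spin states (m_s = ±1/2) gives 2 × 20 = 40 states.

40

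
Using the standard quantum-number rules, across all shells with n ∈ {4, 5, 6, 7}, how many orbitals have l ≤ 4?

Go shell by shell, enumerating (l, ml) with l ≤ 4:
n=4 → 16; n=5 → 25; n=6 → 25; n=7 → 25.
Total orbitals: 16 + 25 + 25 + 25 = 91.

91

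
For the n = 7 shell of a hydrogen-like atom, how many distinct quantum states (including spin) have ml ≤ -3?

Go through l = 0, …, 6 (the values permitted for n = 7).
Contributions: l=3 → 1; l=4 → 2; l=5 → 3; l=6 → 4.
Orbitals: 1 + 2 + 3 + 4 = 10. Each orbital carries two spin states, so 10 × 2 = 20 states.

20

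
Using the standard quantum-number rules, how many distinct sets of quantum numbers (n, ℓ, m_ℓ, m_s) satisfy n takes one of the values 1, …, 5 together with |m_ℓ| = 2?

For each n in the range, tally the orbitals obeying |m_ℓ| = 2:
n=3 → 2; n=4 → 4; n=5 → 6.
Orbitals: 2 + 4 + 6 = 12. Including both spin states (m_s = ±1/2) gives 2 × 12 = 24 states.

24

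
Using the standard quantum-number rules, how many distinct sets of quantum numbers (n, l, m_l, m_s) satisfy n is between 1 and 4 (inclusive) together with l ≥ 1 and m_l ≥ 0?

32

Go shell by shell, enumerating (l, m_l) with l ≥ 1 and m_l ≥ 0:
n=2 → 2; n=3 → 5; n=4 → 9.
Orbitals: 2 + 5 + 9 = 16. Including both spin states (m_s = ±1/2) gives 2 × 16 = 32 states.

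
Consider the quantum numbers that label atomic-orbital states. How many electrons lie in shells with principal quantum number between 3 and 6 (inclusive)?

172

Shell n has n² orbitals: 3²=9 + 4²=16 + 5²=25 + 6²=36 = 86 orbitals.
Two spin states per orbital: 2 × 86 = 172 electrons.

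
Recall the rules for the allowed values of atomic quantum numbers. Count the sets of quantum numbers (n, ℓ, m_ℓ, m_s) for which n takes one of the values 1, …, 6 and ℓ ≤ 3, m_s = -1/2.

62

Treat each shell separately and count matching orbitals:
n=1 → 1; n=2 → 4; n=3 → 9; n=4 → 16; n=5 → 16; n=6 → 16.
Orbitals: 1 + 4 + 9 + 16 + 16 + 16 = 62. With m_s fixed to -1/2 there is one state per orbital, so 62 states.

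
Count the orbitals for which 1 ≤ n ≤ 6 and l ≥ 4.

29

Per-shell orbital counts meeting the constraint:
n=5 → 9; n=6 → 20.
Total orbitals: 9 + 20 = 29.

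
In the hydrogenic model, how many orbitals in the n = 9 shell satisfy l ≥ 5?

The n = 9 shell has l = 0 through 8; check each.
Contributions: l=5 → 11; l=6 → 13; l=7 → 15; l=8 → 17.
Total orbitals: 11 + 13 + 15 + 17 = 56.

56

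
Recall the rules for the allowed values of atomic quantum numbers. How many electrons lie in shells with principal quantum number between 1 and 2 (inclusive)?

Shell n has n² orbitals: 1²=1 + 2²=4 = 5 orbitals.
Two spin states per orbital: 2 × 5 = 10 electrons.

10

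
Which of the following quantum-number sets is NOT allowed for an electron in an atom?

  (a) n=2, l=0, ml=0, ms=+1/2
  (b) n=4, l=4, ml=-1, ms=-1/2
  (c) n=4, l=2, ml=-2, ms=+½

(b)

(b) has l = 4 ≥ n = 4, violating 0 ≤ l ≤ n−1.
The remaining sets (a), (c) satisfy all four rules.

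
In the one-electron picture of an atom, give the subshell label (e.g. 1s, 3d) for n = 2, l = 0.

l = 0 corresponds to the letter 's', so the subshell is 2s.

2s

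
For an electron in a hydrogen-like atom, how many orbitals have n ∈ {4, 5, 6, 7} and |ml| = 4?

12

Treat each shell separately and count matching orbitals:
n=5 → 2; n=6 → 4; n=7 → 6.
Total orbitals: 2 + 4 + 6 = 12.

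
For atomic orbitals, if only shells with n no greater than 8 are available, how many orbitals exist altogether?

204

Total orbitals = 1² + 2² + 3² + 4² + 5² + 6² + 7² + 8² = 204.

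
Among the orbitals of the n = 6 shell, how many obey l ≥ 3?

27

Contributions: l=3 → 7; l=4 → 9; l=5 → 11.
Total orbitals: 7 + 9 + 11 = 27.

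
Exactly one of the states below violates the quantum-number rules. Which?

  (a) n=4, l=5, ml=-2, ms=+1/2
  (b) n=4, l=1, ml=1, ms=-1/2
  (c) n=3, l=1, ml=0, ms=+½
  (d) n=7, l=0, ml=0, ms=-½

(a)

(a) has l = 5 ≥ n = 4, violating 0 ≤ l ≤ n−1.
The remaining sets (b), (c), (d) satisfy all four rules.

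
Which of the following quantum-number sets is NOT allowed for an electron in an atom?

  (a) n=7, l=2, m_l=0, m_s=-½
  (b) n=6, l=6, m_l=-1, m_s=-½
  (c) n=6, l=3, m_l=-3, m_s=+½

(b) has l = 6 ≥ n = 6, violating 0 ≤ l ≤ n−1.
The remaining sets (a), (c) satisfy all four rules.

(b)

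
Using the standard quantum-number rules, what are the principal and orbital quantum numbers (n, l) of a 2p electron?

n = 2, l = 1

The leading integer gives n = 2; the letter 'p' means l = 1.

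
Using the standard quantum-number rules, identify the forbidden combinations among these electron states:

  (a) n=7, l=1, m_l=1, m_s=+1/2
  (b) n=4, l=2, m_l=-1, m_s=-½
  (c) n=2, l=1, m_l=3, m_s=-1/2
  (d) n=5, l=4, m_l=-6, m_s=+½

(c) and (d)

(c) has |m_l| = 3 > l = 1, violating −l ≤ m_l ≤ l.
(d) has |m_l| = 6 > l = 4, violating −l ≤ m_l ≤ l.
The remaining sets (a), (b) satisfy all four rules.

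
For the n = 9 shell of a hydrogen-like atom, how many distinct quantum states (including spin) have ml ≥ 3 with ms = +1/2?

Per l-value: l=3 → 1; l=4 → 2; l=5 → 3; l=6 → 4; l=7 → 5; l=8 → 6.
Orbitals: 1 + 2 + 3 + 4 + 5 + 6 = 21. With ms fixed to a single value there is one state per orbital, giving 21 states.

21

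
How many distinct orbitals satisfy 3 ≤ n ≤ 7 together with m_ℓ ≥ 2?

35

Work shell by shell — for each n, count the (ℓ, m_ℓ) pairs that satisfy m_ℓ ≥ 2:
n=3 → 1; n=4 → 3; n=5 → 6; n=6 → 10; n=7 → 15.
Total orbitals: 1 + 3 + 6 + 10 + 15 = 35.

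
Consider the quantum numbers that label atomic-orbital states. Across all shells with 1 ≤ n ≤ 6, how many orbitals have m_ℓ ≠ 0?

70

Count contributing orbitals for each principal shell:
n=2 → 2; n=3 → 6; n=4 → 12; n=5 → 20; n=6 → 30.
Total orbitals: 2 + 6 + 12 + 20 + 30 = 70.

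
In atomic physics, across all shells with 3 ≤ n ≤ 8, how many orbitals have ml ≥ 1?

Treat each shell separately and count matching orbitals:
n=3 → 3; n=4 → 6; n=5 → 10; n=6 → 15; n=7 → 21; n=8 → 28.
Total orbitals: 3 + 6 + 10 + 15 + 21 + 28 = 83.

83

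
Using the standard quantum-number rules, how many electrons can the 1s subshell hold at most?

A subshell with l = 0 has 2l+1 = 1 orbital, each holding 2 electrons (spin ±1/2), so 1 × 2 = 2.

2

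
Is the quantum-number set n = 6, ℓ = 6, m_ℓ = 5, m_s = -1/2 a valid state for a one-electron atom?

Invalid

The orbital quantum number must satisfy 0 ≤ ℓ ≤ n−1. With n = 6 the allowed ℓ values are 0, 1, 2, 3, 4, 5, so ℓ = 6 is out of range.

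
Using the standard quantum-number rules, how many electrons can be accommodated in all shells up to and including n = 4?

60

Total orbitals = 1² + 2² + 3² + 4² = 30. Doubling for spin gives 60 electrons.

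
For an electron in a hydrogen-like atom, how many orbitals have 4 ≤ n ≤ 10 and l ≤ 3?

Work shell by shell — for each n, count the (l, ml) pairs that satisfy l ≤ 3:
n=4 → 16; n=5 → 16; n=6 → 16; n=7 → 16; n=8 → 16; n=9 → 16; n=10 → 16.
Total orbitals: 16 + 16 + 16 + 16 + 16 + 16 + 16 = 112.

112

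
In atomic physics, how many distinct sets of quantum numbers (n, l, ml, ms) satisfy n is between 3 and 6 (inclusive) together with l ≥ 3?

Per-shell orbital counts meeting the constraint:
n=4 → 7; n=5 → 16; n=6 → 27.
Orbitals: 7 + 16 + 27 = 50. Including both spin states (ms = ±1/2) gives 2 × 50 = 100 states.

100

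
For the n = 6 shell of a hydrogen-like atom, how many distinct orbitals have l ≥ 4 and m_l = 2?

2

For n = 6, l ranges over 0 … 5.
Orbitals with l ≥ 4 and m_l = 2, by l: l=4 → 1; l=5 → 1.
Total orbitals: 1 + 1 = 2.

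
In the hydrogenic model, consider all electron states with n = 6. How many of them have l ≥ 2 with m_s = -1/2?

32

The n = 6 shell has l = 0 through 5; check each.
Orbitals with l ≥ 2, by l: l=2 → 5; l=3 → 7; l=4 → 9; l=5 → 11.
Orbitals: 5 + 7 + 9 + 11 = 32. With m_s fixed to a single value there is one state per orbital, giving 32 states.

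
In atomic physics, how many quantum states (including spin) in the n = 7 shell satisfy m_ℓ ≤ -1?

The n = 7 shell has ℓ = 0 through 6; check each.
Contributions: ℓ=1 → 1; ℓ=2 → 2; ℓ=3 → 3; ℓ=4 → 4; ℓ=5 → 5; ℓ=6 → 6.
Orbitals: 1 + 2 + 3 + 4 + 5 + 6 = 21. Each orbital carries two spin states, so 21 × 2 = 42 states.

42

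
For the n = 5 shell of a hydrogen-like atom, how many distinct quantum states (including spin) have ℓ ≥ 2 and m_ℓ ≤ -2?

For n = 5, ℓ ranges over 0 … 4.
The (ℓ, m_ℓ) pairs meeting ℓ ≥ 2 and m_ℓ ≤ -2 give: ℓ=2 → 1; ℓ=3 → 2; ℓ=4 → 3.
Orbitals: 1 + 2 + 3 = 6. Each orbital carries two spin states, so 6 × 2 = 12 states.

12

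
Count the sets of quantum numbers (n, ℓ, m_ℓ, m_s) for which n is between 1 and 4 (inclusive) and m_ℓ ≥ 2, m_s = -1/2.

Work shell by shell — for each n, count the (ℓ, m_ℓ) pairs that satisfy m_ℓ ≥ 2:
n=3 → 1; n=4 → 3.
Orbitals: 1 + 3 = 4. With m_s fixed to -1/2 there is one state per orbital, so 4 states.

4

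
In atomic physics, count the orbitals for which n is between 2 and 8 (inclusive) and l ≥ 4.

Treat each shell separately and count matching orbitals:
n=5 → 9; n=6 → 20; n=7 → 33; n=8 → 48.
Total orbitals: 9 + 20 + 33 + 48 = 110.

110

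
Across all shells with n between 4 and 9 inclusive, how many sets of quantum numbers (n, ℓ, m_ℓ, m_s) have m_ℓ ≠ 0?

Per-shell orbital counts meeting the constraint:
n=4 → 12; n=5 → 20; n=6 → 30; n=7 → 42; n=8 → 56; n=9 → 72.
Orbitals: 12 + 20 + 30 + 42 + 56 + 72 = 232. Including both spin states (m_s = ±1/2) gives 2 × 232 = 464 states.

464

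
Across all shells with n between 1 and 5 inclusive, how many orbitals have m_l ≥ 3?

Count contributing orbitals for each principal shell:
n=4 → 1; n=5 → 3.
Total orbitals: 1 + 3 = 4.

4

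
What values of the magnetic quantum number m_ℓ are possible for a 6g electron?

The 6g subshell has ℓ = 4, and m_ℓ takes every integer from −ℓ to +ℓ. With ℓ = 4 that gives the 9 values -4, -3, -2, -1, 0, 1, 2, 3, 4.

-4, -3, -2, -1, 0, 1, 2, 3, 4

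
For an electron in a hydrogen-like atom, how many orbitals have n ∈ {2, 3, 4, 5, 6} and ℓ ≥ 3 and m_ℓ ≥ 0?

28

Per-shell orbital counts meeting the constraint:
n=4 → 4; n=5 → 9; n=6 → 15.
Total orbitals: 4 + 9 + 15 = 28.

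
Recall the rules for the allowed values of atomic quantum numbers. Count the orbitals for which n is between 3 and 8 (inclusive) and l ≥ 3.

145

For each n in the range, tally the orbitals obeying l ≥ 3:
n=4 → 7; n=5 → 16; n=6 → 27; n=7 → 40; n=8 → 55.
Total orbitals: 7 + 16 + 27 + 40 + 55 = 145.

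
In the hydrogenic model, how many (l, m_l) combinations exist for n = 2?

The n = 2 shell contains n² = 2² = 4 orbitals.

4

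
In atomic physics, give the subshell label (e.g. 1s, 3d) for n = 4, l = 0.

4s

l = 0 corresponds to the letter 's', so the subshell is 4s.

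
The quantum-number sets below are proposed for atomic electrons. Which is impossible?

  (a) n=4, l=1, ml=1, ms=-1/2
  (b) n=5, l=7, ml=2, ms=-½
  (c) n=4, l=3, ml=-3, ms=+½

(b)

(b) has l = 7 ≥ n = 5, violating 0 ≤ l ≤ n−1.
The remaining sets (a), (c) satisfy all four rules.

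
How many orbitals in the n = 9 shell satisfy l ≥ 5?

56

With n = 9 the allowed l are 0, 1, …, 8.
Orbitals with l ≥ 5, by l: l=5 → 11; l=6 → 13; l=7 → 15; l=8 → 17.
Total orbitals: 11 + 13 + 15 + 17 = 56.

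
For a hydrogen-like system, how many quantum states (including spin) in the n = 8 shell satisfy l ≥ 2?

Contributions: l=2 → 5; l=3 → 7; l=4 → 9; l=5 → 11; l=6 → 13; l=7 → 15.
Orbitals: 5 + 7 + 9 + 11 + 13 + 15 = 60. Each orbital carries two spin states, so 60 × 2 = 120 states.

120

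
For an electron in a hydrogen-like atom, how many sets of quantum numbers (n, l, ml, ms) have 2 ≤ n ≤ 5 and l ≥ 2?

76

Count contributing orbitals for each principal shell:
n=3 → 5; n=4 → 12; n=5 → 21.
Orbitals: 5 + 12 + 21 = 38. Including both spin states (ms = ±1/2) gives 2 × 38 = 76 states.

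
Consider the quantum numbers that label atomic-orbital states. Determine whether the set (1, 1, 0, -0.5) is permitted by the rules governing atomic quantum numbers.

Invalid

The orbital quantum number must satisfy 0 ≤ l ≤ n−1. With n = 1 the allowed l values are 0, so l = 1 is out of range.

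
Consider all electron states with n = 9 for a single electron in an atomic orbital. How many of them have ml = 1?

16

With n = 9 the allowed l are 0, 1, …, 8.
Per l-value: l=1 → 1; l=2 → 1; l=3 → 1; l=4 → 1; l=5 → 1; l=6 → 1; l=7 → 1; l=8 → 1.
Orbitals: 1 + 1 + 1 + 1 + 1 + 1 + 1 + 1 = 8. Each orbital carries two spin states, so 8 × 2 = 16 states.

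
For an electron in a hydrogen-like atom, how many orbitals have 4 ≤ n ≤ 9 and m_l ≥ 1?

116

Per-shell orbital counts meeting the constraint:
n=4 → 6; n=5 → 10; n=6 → 15; n=7 → 21; n=8 → 28; n=9 → 36.
Total orbitals: 6 + 10 + 15 + 21 + 28 + 36 = 116.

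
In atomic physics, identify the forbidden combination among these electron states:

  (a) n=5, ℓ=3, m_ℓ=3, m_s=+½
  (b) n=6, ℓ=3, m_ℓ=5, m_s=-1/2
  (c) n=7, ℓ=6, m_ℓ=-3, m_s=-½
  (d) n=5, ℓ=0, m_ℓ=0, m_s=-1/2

(b) has |m_ℓ| = 5 > ℓ = 3, violating −ℓ ≤ m_ℓ ≤ ℓ.
The remaining sets (a), (c), (d) satisfy all four rules.

(b)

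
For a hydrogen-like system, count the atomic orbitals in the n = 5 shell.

The n = 5 shell contains n² = 5² = 25 orbitals.

25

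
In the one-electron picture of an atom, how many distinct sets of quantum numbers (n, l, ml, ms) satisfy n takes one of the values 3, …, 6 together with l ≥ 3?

Go shell by shell, enumerating (l, ml) with l ≥ 3:
n=4 → 7; n=5 → 16; n=6 → 27.
Orbitals: 7 + 16 + 27 = 50. Including both spin states (ms = ±1/2) gives 2 × 50 = 100 states.

100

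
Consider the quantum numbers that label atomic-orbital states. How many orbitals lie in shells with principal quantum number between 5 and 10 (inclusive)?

Shell n has n² orbitals: 5²=25 + 6²=36 + 7²=49 + 8²=64 + 9²=81 + 10²=100 = 355 orbitals.

355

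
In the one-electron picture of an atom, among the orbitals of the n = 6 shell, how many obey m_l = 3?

With n = 6 the allowed l are 0, 1, …, 5.
Per l-value: l=3 → 1; l=4 → 1; l=5 → 1.
Total orbitals: 1 + 1 + 1 = 3.

3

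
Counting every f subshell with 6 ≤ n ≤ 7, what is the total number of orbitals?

14

An f subshell (l = 3) exists for every n ≥ 4, so shells n = 6, 7 each contribute one — 2 subshells.
Since each f subshell has 2·3+1 = 7 orbitals, the total is 2 × 7 = 14.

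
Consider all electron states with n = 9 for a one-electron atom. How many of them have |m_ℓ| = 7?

8

With n = 9 the allowed ℓ are 0, 1, …, 8.
Per ℓ-value: ℓ=7 → 2; ℓ=8 → 2.
Orbitals: 2 + 2 = 4. Each orbital carries two spin states, so 4 × 2 = 8 states.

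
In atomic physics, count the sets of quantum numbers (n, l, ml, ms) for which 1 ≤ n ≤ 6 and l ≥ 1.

Go shell by shell, enumerating (l, ml) with l ≥ 1:
n=2 → 3; n=3 → 8; n=4 → 15; n=5 → 24; n=6 → 35.
Orbitals: 3 + 8 + 15 + 24 + 35 = 85. Including both spin states (ms = ±1/2) gives 2 × 85 = 170 states.

170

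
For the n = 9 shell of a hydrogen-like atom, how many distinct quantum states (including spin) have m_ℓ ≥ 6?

Per ℓ-value: ℓ=6 → 1; ℓ=7 → 2; ℓ=8 → 3.
Orbitals: 1 + 2 + 3 = 6. Each orbital carries two spin states, so 6 × 2 = 12 states.

12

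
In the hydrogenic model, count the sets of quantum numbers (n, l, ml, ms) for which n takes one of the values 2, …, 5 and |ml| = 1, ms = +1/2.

For each n in the range, tally the orbitals obeying |ml| = 1:
n=2 → 2; n=3 → 4; n=4 → 6; n=5 → 8.
Orbitals: 2 + 4 + 6 + 8 = 20. With ms fixed to +1/2 there is one state per orbital, so 20 states.

20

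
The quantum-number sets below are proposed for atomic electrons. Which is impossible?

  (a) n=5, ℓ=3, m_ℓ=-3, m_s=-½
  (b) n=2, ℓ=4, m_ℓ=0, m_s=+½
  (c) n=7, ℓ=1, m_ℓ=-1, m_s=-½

(b)

(b) has ℓ = 4 ≥ n = 2, violating 0 ≤ ℓ ≤ n−1.
The remaining sets (a), (c) satisfy all four rules.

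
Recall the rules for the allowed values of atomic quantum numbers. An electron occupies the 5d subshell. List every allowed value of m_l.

-2, -1, 0, 1, 2

The 5d subshell has l = 2, and m_l takes every integer from −l to +l. With l = 2 that gives the 5 values -2, -1, 0, 1, 2.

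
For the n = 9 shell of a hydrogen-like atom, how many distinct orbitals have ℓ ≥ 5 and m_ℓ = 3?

Contributions: ℓ=5 → 1; ℓ=6 → 1; ℓ=7 → 1; ℓ=8 → 1.
Total orbitals: 1 + 1 + 1 + 1 = 4.

4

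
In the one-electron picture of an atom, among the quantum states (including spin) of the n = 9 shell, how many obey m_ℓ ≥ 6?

With n = 9 the allowed ℓ are 0, 1, …, 8.
Per ℓ-value: ℓ=6 → 1; ℓ=7 → 2; ℓ=8 → 3.
Orbitals: 1 + 2 + 3 = 6. Each orbital carries two spin states, so 6 × 2 = 12 states.

12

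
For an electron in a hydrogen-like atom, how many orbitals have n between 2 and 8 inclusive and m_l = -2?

21

Per-shell orbital counts meeting the constraint:
n=3 → 1; n=4 → 2; n=5 → 3; n=6 → 4; n=7 → 5; n=8 → 6.
Total orbitals: 1 + 2 + 3 + 4 + 5 + 6 = 21.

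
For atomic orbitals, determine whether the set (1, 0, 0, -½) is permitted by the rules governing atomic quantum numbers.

Valid

n = 1 is a positive integer. ℓ = 0 satisfies 0 ≤ ℓ ≤ n−1 = 0. m_ℓ = 0 lies in the range −ℓ … +ℓ (here 0). m_s = -1/2 is one of ±1/2.
All four constraints are satisfied.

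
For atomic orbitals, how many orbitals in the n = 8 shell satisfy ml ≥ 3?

15

The n = 8 shell has l = 0 through 7; check each.
Per l-value: l=3 → 1; l=4 → 2; l=5 → 3; l=6 → 4; l=7 → 5.
Total orbitals: 1 + 2 + 3 + 4 + 5 = 15.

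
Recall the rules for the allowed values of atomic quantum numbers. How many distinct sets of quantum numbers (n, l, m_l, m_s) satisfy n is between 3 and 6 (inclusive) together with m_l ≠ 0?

Work shell by shell — for each n, count the (l, m_l) pairs that satisfy m_l ≠ 0:
n=3 → 6; n=4 → 12; n=5 → 20; n=6 → 30.
Orbitals: 6 + 12 + 20 + 30 = 68. Including both spin states (m_s = ±1/2) gives 2 × 68 = 136 states.

136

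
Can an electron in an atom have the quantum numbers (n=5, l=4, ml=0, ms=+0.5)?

Yes

n = 5 is a positive integer. l = 4 satisfies 0 ≤ l ≤ n−1 = 4. ml = 0 lies in the range −l … +l (here −4 … 4). ms = +1/2 is one of ±1/2.
All four constraints are satisfied.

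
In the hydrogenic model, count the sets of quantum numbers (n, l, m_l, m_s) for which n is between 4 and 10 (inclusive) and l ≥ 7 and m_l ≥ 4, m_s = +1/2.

Work shell by shell — for each n, count the (l, m_l) pairs that satisfy l ≥ 7 and m_l ≥ 4:
n=8 → 4; n=9 → 9; n=10 → 15.
Orbitals: 4 + 9 + 15 = 28. With m_s fixed to +1/2 there is one state per orbital, so 28 states.

28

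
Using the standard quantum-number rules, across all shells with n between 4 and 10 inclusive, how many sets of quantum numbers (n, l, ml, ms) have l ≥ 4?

Work shell by shell — for each n, count the (l, ml) pairs that satisfy l ≥ 4:
n=5 → 9; n=6 → 20; n=7 → 33; n=8 → 48; n=9 → 65; n=10 → 84.
Orbitals: 9 + 20 + 33 + 48 + 65 + 84 = 259. Including both spin states (ms = ±1/2) gives 2 × 259 = 518 states.

518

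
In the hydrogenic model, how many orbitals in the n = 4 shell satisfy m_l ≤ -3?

The n = 4 shell has l = 0 through 3; check each.
Per l-value: l=3 → 1.
Total orbitals: 1.

1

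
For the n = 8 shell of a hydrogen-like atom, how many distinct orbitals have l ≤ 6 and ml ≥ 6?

With n = 8 the allowed l are 0, 1, …, 7.
Per l-value: l=6 → 1.
Total orbitals: 1.

1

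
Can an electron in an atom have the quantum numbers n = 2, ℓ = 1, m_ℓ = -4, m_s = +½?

The magnetic quantum number must satisfy −ℓ ≤ m_ℓ ≤ ℓ. With ℓ = 1, m_ℓ can only be -1, 0, 1, so m_ℓ = -4 is forbidden.

No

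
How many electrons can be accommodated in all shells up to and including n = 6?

182

Total orbitals = 1² + 2² + 3² + 4² + 5² + 6² = 91. Doubling for spin gives 182 electrons.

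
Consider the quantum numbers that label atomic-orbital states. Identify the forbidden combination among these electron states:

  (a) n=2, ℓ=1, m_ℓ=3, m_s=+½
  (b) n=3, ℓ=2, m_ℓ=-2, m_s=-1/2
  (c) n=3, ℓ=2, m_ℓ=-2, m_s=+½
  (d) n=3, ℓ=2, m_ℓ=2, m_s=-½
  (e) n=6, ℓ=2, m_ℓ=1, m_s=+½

(a) has |m_ℓ| = 3 > ℓ = 1, violating −ℓ ≤ m_ℓ ≤ ℓ.
The remaining sets (b), (c), (d), (e) satisfy all four rules.

(a)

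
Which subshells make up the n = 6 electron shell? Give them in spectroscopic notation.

For n = 6, l runs from 0 to 5. In spectroscopic notation l = 0,1,2,… ↔ s,p,d,f,g,h,i, so the subshells are 6s, 6p, 6d, 6f, 6g, 6h.

6s, 6p, 6d, 6f, 6g, 6h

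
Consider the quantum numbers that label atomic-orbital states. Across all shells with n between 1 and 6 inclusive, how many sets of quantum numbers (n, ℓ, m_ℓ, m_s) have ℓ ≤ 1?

Count contributing orbitals for each principal shell:
n=1 → 1; n=2 → 4; n=3 → 4; n=4 → 4; n=5 → 4; n=6 → 4.
Orbitals: 1 + 4 + 4 + 4 + 4 + 4 = 21. Including both spin states (m_s = ±1/2) gives 2 × 21 = 42 states.

42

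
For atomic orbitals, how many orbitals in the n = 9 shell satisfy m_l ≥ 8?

For n = 9, l ranges over 0 … 8.
Orbitals with m_l ≥ 8, by l: l=8 → 1.
Total orbitals: 1.

1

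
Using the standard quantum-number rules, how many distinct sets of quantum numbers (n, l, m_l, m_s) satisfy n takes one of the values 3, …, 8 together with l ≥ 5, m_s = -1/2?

Go shell by shell, enumerating (l, m_l) with l ≥ 5:
n=6 → 11; n=7 → 24; n=8 → 39.
Orbitals: 11 + 24 + 39 = 74. With m_s fixed to -1/2 there is one state per orbital, so 74 states.

74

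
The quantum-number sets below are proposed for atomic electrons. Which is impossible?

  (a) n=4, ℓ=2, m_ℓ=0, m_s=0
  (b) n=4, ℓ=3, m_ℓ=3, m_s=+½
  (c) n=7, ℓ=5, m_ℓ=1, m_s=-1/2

(a)

(a) has m_s = 0, but an electron's spin must be ±1/2.
The remaining sets (b), (c) satisfy all four rules.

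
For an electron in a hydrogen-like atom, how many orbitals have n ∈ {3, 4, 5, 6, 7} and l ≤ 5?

122

For each n in the range, tally the orbitals obeying l ≤ 5:
n=3 → 9; n=4 → 16; n=5 → 25; n=6 → 36; n=7 → 36.
Total orbitals: 9 + 16 + 25 + 36 + 36 = 122.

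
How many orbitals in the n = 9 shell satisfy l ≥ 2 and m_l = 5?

Per l-value: l=5 → 1; l=6 → 1; l=7 → 1; l=8 → 1.
Total orbitals: 1 + 1 + 1 + 1 = 4.

4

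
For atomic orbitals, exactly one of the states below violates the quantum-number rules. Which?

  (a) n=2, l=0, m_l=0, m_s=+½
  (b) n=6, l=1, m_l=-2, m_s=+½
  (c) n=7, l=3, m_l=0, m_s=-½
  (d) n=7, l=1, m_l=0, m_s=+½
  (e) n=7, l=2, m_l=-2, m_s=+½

(b)

(b) has |m_l| = 2 > l = 1, violating −l ≤ m_l ≤ l.
The remaining sets (a), (c), (d), (e) satisfy all four rules.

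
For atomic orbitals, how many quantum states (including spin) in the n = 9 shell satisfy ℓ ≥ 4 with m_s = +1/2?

65

The n = 9 shell has ℓ = 0 through 8; check each.
The (ℓ, m_ℓ) pairs meeting ℓ ≥ 4 give: ℓ=4 → 9; ℓ=5 → 11; ℓ=6 → 13; ℓ=7 → 15; ℓ=8 → 17.
Orbitals: 9 + 11 + 13 + 15 + 17 = 65. With m_s fixed to a single value there is one state per orbital, giving 65 states.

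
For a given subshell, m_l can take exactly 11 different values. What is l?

l = 5 (h)

m_l ranges over 2l+1 integers, so 2l+1 = 11 ⇒ l = 5.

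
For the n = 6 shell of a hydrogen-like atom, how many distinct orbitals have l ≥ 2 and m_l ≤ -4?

The (l, m_l) pairs meeting l ≥ 2 and m_l ≤ -4 give: l=4 → 1; l=5 → 2.
Total orbitals: 1 + 2 = 3.

3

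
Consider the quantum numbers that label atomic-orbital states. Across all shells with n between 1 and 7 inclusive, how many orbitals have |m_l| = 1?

Treat each shell separately and count matching orbitals:
n=2 → 2; n=3 → 4; n=4 → 6; n=5 → 8; n=6 → 10; n=7 → 12.
Total orbitals: 2 + 4 + 6 + 8 + 10 + 12 = 42.

42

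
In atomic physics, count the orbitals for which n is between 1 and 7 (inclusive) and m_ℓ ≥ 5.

4

Work shell by shell — for each n, count the (ℓ, m_ℓ) pairs that satisfy m_ℓ ≥ 5:
n=6 → 1; n=7 → 3.
Total orbitals: 1 + 3 = 4.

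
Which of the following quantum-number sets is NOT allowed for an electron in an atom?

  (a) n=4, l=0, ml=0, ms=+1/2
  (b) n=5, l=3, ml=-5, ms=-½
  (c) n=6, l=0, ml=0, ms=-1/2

(b) has |ml| = 5 > l = 3, violating −l ≤ ml ≤ l.
The remaining sets (a), (c) satisfy all four rules.

(b)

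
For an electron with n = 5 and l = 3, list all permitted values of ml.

-3, -2, -1, 0, 1, 2, 3

ml takes every integer from −l to +l. With l = 3 that gives the 7 values -3, -2, -1, 0, 1, 2, 3.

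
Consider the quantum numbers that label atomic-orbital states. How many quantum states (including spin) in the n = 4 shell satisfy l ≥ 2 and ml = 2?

4

Go through l = 0, …, 3 (the values permitted for n = 4).
Contributions: l=2 → 1; l=3 → 1.
Orbitals: 1 + 1 = 2. Each orbital carries two spin states, so 2 × 2 = 4 states.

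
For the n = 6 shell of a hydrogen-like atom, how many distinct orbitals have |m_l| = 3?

6

The n = 6 shell has l = 0 through 5; check each.
The (l, m_l) pairs meeting |m_l| = 3 give: l=3 → 2; l=4 → 2; l=5 → 2.
Total orbitals: 2 + 2 + 2 = 6.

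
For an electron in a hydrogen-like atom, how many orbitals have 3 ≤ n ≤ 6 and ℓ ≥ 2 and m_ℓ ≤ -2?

Per-shell orbital counts meeting the constraint:
n=3 → 1; n=4 → 3; n=5 → 6; n=6 → 10.
Total orbitals: 1 + 3 + 6 + 10 = 20.

20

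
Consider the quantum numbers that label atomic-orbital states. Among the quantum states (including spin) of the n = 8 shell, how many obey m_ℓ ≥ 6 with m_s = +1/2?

3

Per ℓ-value: ℓ=6 → 1; ℓ=7 → 2.
Orbitals: 1 + 2 = 3. With m_s fixed to a single value there is one state per orbital, giving 3 states.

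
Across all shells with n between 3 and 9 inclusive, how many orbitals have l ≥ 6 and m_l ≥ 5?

16

Treat each shell separately and count matching orbitals:
n=7 → 2; n=8 → 5; n=9 → 9.
Total orbitals: 2 + 5 + 9 = 16.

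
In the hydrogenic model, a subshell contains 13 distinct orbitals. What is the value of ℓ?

ℓ = 6 (i)

2ℓ+1 = 13 gives ℓ = 6.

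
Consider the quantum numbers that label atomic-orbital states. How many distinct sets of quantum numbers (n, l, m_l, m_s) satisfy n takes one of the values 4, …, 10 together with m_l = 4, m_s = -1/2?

21

Go shell by shell, enumerating (l, m_l) with m_l = 4:
n=5 → 1; n=6 → 2; n=7 → 3; n=8 → 4; n=9 → 5; n=10 → 6.
Orbitals: 1 + 2 + 3 + 4 + 5 + 6 = 21. With m_s fixed to -1/2 there is one state per orbital, so 21 states.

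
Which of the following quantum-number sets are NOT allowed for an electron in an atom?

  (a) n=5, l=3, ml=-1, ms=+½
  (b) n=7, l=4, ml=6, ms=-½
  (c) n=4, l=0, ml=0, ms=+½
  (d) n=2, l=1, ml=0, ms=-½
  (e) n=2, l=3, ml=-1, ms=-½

(b) and (e)

(b) has |ml| = 6 > l = 4, violating −l ≤ ml ≤ l.
(e) has l = 3 ≥ n = 2, violating 0 ≤ l ≤ n−1.
The remaining sets (a), (c), (d) satisfy all four rules.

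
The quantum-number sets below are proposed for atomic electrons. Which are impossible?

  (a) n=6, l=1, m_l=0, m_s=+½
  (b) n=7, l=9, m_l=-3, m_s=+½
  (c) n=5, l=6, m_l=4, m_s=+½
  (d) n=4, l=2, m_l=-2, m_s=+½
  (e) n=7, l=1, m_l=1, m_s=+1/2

(b) and (c)

(b) has l = 9 ≥ n = 7, violating 0 ≤ l ≤ n−1.
(c) has l = 6 ≥ n = 5, violating 0 ≤ l ≤ n−1.
The remaining sets (a), (d), (e) satisfy all four rules.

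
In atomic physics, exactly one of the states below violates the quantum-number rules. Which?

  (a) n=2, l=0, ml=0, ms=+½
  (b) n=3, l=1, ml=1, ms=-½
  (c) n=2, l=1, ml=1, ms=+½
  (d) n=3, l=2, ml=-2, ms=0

(d)

(d) has ms = 0, but an electron's spin must be ±1/2.
The remaining sets (a), (b), (c) satisfy all four rules.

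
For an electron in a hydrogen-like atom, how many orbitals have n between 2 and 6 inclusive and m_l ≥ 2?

Work shell by shell — for each n, count the (l, m_l) pairs that satisfy m_l ≥ 2:
n=3 → 1; n=4 → 3; n=5 → 6; n=6 → 10.
Total orbitals: 1 + 3 + 6 + 10 = 20.

20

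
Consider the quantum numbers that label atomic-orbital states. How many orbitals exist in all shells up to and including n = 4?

30

Total orbitals = 1² + 2² + 3² + 4² = 30.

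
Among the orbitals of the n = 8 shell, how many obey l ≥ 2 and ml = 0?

6

For n = 8, l ranges over 0 … 7.
Orbitals with l ≥ 2 and ml = 0, by l: l=2 → 1; l=3 → 1; l=4 → 1; l=5 → 1; l=6 → 1; l=7 → 1.
Total orbitals: 1 + 1 + 1 + 1 + 1 + 1 = 6.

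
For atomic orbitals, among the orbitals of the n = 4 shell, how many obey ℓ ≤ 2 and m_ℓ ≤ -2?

For n = 4, ℓ ranges over 0 … 3.
Per ℓ-value: ℓ=2 → 1.
Total orbitals: 1.

1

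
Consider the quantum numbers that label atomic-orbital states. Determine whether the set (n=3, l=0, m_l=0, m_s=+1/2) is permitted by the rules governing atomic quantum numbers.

Allowed

n = 3 is a positive integer. l = 0 satisfies 0 ≤ l ≤ n−1 = 2. m_l = 0 lies in the range −l … +l (here 0). m_s = +1/2 is one of ±1/2.
All four constraints are satisfied.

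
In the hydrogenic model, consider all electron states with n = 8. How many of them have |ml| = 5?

12

For n = 8, l ranges over 0 … 7.
Orbitals with |ml| = 5, by l: l=5 → 2; l=6 → 2; l=7 → 2.
Orbitals: 2 + 2 + 2 = 6. Each orbital carries two spin states, so 6 × 2 = 12 states.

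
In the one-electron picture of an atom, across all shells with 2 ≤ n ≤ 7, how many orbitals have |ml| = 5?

Work shell by shell — for each n, count the (l, ml) pairs that satisfy |ml| = 5:
n=6 → 2; n=7 → 4.
Total orbitals: 2 + 4 = 6.

6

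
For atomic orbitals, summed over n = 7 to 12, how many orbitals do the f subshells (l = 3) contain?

42

An f subshell (l = 3) exists for every n ≥ 4, so shells n = 7, 8, 9, 10, 11, 12 each contribute one — 6 subshells.
Since each f subshell has 2·3+1 = 7 orbitals, the total is 6 × 7 = 42.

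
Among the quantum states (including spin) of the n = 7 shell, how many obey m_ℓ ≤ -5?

6

The (ℓ, m_ℓ) pairs meeting m_ℓ ≤ -5 give: ℓ=5 → 1; ℓ=6 → 2.
Orbitals: 1 + 2 = 3. Each orbital carries two spin states, so 3 × 2 = 6 states.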